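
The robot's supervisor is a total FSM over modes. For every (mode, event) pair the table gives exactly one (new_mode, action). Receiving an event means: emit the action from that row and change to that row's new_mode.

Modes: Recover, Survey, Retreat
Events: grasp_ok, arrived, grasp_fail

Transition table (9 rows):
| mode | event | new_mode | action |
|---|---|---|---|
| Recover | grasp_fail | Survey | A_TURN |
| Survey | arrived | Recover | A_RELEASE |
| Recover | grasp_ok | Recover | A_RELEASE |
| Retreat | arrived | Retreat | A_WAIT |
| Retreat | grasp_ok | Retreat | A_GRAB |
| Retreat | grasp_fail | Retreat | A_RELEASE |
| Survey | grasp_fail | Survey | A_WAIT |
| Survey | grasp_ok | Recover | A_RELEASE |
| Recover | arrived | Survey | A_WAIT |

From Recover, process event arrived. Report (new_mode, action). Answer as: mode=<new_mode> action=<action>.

mode=Survey action=A_WAIT

current mode = Recover; filter table to that mode:
  (Recover, grasp_fail) → (Survey, A_TURN)
  (Recover, grasp_ok) → (Recover, A_RELEASE)
  (Recover, arrived) → (Survey, A_WAIT)  ← event matches
event = arrived selects (Survey, A_WAIT)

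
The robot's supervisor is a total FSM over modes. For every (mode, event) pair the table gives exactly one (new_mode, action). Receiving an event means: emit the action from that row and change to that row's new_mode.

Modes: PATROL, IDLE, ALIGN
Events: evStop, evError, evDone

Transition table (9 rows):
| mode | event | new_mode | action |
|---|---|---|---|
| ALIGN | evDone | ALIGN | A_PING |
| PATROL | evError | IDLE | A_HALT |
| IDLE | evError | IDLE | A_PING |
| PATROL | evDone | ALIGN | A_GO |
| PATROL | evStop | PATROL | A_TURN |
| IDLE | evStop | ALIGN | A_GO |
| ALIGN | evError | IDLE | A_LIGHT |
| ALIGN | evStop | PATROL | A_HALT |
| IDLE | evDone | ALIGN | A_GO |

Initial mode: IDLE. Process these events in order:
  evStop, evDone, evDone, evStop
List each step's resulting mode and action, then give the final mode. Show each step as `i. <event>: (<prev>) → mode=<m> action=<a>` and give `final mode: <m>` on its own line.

1. evStop: (IDLE) → mode=ALIGN action=A_GO
2. evDone: (ALIGN) → mode=ALIGN action=A_PING
3. evDone: (ALIGN) → mode=ALIGN action=A_PING
4. evStop: (ALIGN) → mode=PATROL action=A_HALT

final mode: PATROL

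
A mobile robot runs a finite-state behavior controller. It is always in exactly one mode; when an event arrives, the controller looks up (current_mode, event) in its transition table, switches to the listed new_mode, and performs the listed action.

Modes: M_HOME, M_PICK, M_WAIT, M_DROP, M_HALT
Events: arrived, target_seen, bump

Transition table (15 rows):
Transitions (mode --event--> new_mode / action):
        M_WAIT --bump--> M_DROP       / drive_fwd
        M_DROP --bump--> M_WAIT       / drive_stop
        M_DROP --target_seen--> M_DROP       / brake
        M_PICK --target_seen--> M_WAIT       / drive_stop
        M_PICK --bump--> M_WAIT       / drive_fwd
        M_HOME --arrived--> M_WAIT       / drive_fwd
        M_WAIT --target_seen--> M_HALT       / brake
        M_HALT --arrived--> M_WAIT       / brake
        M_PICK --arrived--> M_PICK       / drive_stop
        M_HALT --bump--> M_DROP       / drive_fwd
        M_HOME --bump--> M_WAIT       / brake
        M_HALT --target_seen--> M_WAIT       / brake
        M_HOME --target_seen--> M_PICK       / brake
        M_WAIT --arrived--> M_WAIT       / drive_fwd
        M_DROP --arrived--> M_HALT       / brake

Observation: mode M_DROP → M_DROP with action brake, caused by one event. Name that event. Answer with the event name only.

target_seen

try arrived: (M_DROP, arrived) → (M_HALT, brake)
try target_seen: (M_DROP, target_seen) → (M_DROP, brake)  ← matches
try bump: (M_DROP, bump) → (M_WAIT, drive_stop)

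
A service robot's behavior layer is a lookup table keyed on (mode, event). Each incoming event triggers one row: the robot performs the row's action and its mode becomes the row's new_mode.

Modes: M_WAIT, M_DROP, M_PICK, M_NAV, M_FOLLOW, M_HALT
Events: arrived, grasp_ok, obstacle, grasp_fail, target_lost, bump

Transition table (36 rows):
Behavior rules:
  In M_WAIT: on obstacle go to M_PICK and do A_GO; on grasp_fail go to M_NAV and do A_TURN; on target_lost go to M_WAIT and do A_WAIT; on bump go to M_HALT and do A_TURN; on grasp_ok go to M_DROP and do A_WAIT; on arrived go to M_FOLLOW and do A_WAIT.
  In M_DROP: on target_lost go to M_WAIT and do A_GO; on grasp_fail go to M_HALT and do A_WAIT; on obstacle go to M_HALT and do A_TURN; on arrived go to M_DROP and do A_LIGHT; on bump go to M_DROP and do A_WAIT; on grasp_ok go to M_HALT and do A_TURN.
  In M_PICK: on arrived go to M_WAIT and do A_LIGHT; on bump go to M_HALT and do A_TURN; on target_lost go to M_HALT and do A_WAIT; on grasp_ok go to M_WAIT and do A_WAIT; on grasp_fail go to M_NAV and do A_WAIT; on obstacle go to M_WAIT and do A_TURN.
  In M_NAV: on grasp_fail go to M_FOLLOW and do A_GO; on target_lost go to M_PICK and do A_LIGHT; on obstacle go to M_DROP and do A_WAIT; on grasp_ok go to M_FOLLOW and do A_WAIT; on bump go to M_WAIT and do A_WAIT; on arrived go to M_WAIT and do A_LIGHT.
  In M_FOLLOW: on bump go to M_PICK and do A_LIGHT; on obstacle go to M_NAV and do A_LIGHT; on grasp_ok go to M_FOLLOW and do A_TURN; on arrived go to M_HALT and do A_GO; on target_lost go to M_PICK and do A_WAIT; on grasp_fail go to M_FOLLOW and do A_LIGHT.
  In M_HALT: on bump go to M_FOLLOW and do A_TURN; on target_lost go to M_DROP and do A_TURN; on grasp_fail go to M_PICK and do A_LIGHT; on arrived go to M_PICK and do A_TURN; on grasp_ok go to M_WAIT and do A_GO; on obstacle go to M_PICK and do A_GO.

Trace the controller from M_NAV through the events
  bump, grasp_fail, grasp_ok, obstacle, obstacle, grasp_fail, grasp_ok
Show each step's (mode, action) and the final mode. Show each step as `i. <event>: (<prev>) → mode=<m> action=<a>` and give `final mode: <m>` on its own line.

1. bump: (M_NAV) → mode=M_WAIT action=A_WAIT
2. grasp_fail: (M_WAIT) → mode=M_NAV action=A_TURN
3. grasp_ok: (M_NAV) → mode=M_FOLLOW action=A_WAIT
4. obstacle: (M_FOLLOW) → mode=M_NAV action=A_LIGHT
5. obstacle: (M_NAV) → mode=M_DROP action=A_WAIT
6. grasp_fail: (M_DROP) → mode=M_HALT action=A_WAIT
7. grasp_ok: (M_HALT) → mode=M_WAIT action=A_GO

final mode: M_WAIT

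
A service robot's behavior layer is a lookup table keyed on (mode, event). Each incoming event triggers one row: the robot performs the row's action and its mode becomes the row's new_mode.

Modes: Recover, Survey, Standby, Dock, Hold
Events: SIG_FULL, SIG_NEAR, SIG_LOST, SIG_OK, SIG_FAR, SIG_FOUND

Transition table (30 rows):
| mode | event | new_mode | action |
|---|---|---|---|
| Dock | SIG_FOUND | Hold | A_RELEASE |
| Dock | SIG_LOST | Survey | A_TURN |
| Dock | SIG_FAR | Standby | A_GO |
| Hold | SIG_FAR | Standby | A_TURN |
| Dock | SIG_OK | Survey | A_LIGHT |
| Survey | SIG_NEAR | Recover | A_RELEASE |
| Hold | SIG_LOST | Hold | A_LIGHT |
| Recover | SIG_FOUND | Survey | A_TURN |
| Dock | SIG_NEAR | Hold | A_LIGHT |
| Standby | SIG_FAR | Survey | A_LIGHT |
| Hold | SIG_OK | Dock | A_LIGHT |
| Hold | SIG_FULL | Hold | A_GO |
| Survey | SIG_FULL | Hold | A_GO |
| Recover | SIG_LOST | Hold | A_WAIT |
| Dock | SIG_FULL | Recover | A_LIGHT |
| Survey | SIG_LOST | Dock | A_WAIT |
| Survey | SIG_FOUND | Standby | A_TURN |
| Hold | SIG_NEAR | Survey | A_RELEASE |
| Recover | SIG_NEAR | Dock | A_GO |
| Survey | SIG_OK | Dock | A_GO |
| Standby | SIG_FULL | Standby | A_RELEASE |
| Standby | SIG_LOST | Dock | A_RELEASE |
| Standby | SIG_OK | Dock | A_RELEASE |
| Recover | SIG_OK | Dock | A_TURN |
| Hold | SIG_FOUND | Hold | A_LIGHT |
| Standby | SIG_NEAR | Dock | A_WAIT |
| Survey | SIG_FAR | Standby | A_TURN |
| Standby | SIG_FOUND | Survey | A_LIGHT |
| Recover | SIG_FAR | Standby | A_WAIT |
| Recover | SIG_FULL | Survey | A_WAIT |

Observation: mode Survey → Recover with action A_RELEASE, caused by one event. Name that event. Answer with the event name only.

SIG_NEAR

try SIG_FULL: (Survey, SIG_FULL) → (Hold, A_GO)
try SIG_NEAR: (Survey, SIG_NEAR) → (Recover, A_RELEASE)  ← matches
try SIG_LOST: (Survey, SIG_LOST) → (Dock, A_WAIT)
try SIG_OK: (Survey, SIG_OK) → (Dock, A_GO)
try SIG_FAR: (Survey, SIG_FAR) → (Standby, A_TURN)
try SIG_FOUND: (Survey, SIG_FOUND) → (Standby, A_TURN)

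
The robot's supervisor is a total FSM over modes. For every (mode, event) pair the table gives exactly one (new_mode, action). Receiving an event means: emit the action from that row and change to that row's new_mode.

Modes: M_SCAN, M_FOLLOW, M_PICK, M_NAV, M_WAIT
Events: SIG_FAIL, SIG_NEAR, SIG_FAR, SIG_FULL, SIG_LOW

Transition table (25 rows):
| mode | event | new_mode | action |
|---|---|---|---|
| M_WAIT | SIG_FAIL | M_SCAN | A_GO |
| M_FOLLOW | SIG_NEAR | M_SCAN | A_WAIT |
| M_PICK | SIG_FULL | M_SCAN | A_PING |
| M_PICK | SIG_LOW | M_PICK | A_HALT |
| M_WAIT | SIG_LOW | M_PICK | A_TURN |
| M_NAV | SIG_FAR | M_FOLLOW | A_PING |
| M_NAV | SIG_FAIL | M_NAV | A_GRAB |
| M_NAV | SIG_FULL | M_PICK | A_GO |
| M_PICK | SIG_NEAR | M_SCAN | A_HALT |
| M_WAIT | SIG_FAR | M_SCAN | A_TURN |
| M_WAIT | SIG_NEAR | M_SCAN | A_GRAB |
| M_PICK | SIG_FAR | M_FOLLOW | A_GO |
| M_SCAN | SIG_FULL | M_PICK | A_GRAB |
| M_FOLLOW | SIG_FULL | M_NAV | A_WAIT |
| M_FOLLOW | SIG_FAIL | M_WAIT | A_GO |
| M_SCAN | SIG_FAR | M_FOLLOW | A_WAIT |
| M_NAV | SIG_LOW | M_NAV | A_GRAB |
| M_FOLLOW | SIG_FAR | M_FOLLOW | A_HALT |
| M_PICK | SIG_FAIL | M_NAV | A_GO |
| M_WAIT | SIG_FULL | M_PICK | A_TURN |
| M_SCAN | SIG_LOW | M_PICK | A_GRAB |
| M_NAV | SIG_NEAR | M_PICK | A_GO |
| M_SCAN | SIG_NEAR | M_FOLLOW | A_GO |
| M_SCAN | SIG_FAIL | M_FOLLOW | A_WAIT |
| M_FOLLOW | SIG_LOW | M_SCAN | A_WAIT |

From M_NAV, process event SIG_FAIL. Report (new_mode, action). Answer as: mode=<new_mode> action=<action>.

mode=M_NAV action=A_GRAB

current mode = M_NAV; filter table to that mode:
  (M_NAV, SIG_FAR) → (M_FOLLOW, A_PING)
  (M_NAV, SIG_FAIL) → (M_NAV, A_GRAB)  ← event matches
  (M_NAV, SIG_FULL) → (M_PICK, A_GO)
  (M_NAV, SIG_LOW) → (M_NAV, A_GRAB)
  (M_NAV, SIG_NEAR) → (M_PICK, A_GO)
event = SIG_FAIL selects (M_NAV, A_GRAB)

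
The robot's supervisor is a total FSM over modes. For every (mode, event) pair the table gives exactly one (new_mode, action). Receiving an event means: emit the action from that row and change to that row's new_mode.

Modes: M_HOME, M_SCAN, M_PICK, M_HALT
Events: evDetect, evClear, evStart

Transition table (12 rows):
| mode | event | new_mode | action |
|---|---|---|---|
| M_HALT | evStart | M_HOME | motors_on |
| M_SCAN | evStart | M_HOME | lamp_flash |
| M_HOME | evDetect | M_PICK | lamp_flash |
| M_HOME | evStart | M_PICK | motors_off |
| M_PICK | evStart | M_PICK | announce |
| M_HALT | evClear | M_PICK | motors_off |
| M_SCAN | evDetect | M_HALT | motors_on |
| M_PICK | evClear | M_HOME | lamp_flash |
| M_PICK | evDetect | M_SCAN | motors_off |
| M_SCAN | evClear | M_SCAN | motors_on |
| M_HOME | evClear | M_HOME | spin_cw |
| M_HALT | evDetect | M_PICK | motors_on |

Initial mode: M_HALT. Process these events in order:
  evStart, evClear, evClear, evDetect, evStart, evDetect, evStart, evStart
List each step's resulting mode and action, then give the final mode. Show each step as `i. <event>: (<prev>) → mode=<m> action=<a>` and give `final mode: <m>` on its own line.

final mode: M_PICK

1. evStart: (M_HALT) → mode=M_HOME action=motors_on
2. evClear: (M_HOME) → mode=M_HOME action=spin_cw
3. evClear: (M_HOME) → mode=M_HOME action=spin_cw
4. evDetect: (M_HOME) → mode=M_PICK action=lamp_flash
5. evStart: (M_PICK) → mode=M_PICK action=announce
6. evDetect: (M_PICK) → mode=M_SCAN action=motors_off
7. evStart: (M_SCAN) → mode=M_HOME action=lamp_flash
8. evStart: (M_HOME) → mode=M_PICK action=motors_off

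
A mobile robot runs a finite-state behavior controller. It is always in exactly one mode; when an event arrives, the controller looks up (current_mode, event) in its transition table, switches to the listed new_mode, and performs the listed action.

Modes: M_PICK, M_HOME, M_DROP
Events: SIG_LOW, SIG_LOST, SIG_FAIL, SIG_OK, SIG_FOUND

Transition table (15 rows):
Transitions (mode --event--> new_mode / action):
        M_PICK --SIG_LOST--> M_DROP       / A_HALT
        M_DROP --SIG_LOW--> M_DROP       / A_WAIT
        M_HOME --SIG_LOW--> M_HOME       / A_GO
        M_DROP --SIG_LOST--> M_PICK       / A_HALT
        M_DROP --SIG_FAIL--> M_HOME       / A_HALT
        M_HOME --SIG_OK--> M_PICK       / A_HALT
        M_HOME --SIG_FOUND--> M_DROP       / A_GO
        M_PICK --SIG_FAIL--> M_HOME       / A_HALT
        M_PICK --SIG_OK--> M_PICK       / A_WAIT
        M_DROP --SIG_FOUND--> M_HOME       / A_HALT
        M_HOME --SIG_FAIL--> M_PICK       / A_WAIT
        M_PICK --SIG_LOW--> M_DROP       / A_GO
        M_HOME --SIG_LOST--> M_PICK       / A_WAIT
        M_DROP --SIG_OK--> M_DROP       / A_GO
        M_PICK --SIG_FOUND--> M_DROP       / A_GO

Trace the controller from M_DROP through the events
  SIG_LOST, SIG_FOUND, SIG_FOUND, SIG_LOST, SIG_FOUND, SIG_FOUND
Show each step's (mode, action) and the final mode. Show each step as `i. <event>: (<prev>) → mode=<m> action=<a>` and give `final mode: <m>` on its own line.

1. SIG_LOST: (M_DROP) → mode=M_PICK action=A_HALT
2. SIG_FOUND: (M_PICK) → mode=M_DROP action=A_GO
3. SIG_FOUND: (M_DROP) → mode=M_HOME action=A_HALT
4. SIG_LOST: (M_HOME) → mode=M_PICK action=A_WAIT
5. SIG_FOUND: (M_PICK) → mode=M_DROP action=A_GO
6. SIG_FOUND: (M_DROP) → mode=M_HOME action=A_HALT

final mode: M_HOME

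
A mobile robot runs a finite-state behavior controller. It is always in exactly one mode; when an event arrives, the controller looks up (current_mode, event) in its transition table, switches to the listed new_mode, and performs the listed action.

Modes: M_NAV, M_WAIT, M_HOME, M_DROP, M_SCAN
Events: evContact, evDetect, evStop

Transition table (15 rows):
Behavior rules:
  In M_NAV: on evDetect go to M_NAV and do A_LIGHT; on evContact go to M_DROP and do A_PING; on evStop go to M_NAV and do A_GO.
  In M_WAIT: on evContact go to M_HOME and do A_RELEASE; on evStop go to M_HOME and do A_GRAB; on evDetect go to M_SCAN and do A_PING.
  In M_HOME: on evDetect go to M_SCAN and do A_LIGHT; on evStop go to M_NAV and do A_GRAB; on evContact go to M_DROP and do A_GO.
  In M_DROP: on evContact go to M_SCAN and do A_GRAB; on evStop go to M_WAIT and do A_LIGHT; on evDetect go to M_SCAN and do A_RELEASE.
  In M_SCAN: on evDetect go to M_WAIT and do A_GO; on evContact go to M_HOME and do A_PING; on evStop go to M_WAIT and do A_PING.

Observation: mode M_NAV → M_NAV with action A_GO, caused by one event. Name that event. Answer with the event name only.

try evContact: (M_NAV, evContact) → (M_DROP, A_PING)
try evDetect: (M_NAV, evDetect) → (M_NAV, A_LIGHT)
try evStop: (M_NAV, evStop) → (M_NAV, A_GO)  ← matches

evStop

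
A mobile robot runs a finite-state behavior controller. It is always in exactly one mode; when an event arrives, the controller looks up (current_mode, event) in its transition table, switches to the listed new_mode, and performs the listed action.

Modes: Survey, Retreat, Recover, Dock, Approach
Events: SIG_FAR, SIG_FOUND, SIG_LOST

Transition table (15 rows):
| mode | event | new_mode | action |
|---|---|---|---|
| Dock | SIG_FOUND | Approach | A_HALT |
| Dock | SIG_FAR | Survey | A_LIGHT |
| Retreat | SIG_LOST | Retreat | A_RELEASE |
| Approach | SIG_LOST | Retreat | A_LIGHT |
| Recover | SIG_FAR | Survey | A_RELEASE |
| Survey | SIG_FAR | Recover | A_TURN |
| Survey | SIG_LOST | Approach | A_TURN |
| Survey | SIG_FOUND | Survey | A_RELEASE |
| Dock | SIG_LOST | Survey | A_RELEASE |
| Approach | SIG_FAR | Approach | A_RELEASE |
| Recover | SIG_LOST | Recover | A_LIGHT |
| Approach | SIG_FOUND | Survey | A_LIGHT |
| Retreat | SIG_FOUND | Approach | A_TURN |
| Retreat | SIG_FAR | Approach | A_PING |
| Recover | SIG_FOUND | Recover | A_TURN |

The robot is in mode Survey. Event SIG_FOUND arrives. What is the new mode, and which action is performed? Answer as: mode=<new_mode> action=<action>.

mode=Survey action=A_RELEASE

current mode = Survey; filter table to that mode:
  (Survey, SIG_FAR) → (Recover, A_TURN)
  (Survey, SIG_LOST) → (Approach, A_TURN)
  (Survey, SIG_FOUND) → (Survey, A_RELEASE)  ← event matches
event = SIG_FOUND selects (Survey, A_RELEASE)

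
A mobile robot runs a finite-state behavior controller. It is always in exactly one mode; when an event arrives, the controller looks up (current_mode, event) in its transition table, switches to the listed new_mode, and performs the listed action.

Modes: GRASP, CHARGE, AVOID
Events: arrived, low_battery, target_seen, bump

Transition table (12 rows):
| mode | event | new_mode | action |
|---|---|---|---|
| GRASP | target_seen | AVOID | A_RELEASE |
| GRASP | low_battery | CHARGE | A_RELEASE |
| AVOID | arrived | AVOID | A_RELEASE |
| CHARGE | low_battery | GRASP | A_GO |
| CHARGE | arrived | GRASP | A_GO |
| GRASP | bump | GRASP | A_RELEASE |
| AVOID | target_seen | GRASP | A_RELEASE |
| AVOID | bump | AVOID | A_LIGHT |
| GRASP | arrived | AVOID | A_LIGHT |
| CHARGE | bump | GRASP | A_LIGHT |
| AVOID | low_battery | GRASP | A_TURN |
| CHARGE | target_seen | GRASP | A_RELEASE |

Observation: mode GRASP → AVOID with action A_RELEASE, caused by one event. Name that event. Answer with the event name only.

try arrived: (GRASP, arrived) → (AVOID, A_LIGHT)
try low_battery: (GRASP, low_battery) → (CHARGE, A_RELEASE)
try target_seen: (GRASP, target_seen) → (AVOID, A_RELEASE)  ← matches
try bump: (GRASP, bump) → (GRASP, A_RELEASE)

target_seen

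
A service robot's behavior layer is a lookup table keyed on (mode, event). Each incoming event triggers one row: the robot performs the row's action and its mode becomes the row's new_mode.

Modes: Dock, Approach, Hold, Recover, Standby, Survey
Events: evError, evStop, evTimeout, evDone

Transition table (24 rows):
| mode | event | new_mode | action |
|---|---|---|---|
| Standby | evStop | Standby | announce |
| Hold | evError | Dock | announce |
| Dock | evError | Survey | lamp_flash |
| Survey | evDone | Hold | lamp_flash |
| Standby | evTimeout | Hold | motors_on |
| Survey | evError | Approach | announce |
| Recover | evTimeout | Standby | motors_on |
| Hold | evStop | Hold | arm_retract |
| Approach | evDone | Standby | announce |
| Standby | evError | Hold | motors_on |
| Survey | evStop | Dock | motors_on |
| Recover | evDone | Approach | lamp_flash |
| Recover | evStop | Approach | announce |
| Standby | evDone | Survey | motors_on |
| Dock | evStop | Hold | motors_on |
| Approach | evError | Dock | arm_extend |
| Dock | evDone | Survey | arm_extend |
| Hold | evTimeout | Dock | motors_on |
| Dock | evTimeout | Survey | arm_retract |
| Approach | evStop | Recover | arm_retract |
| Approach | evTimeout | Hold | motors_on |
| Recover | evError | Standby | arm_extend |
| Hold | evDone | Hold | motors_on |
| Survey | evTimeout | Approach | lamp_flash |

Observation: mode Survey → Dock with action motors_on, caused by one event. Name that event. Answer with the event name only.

try evError: (Survey, evError) → (Approach, announce)
try evStop: (Survey, evStop) → (Dock, motors_on)  ← matches
try evTimeout: (Survey, evTimeout) → (Approach, lamp_flash)
try evDone: (Survey, evDone) → (Hold, lamp_flash)

evStop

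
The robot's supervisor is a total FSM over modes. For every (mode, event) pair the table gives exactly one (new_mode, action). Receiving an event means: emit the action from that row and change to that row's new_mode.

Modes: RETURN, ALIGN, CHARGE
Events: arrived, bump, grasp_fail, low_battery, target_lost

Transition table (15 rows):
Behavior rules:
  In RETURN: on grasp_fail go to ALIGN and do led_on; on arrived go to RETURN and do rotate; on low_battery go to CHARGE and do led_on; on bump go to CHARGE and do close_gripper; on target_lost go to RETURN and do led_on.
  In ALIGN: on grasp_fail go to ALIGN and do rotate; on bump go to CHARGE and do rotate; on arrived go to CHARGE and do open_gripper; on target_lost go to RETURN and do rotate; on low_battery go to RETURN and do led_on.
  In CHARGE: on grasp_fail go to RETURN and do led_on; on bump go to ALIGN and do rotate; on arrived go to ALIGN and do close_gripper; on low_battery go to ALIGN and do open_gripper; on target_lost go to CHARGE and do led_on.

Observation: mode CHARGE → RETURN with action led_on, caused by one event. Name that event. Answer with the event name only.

try arrived: (CHARGE, arrived) → (ALIGN, close_gripper)
try bump: (CHARGE, bump) → (ALIGN, rotate)
try grasp_fail: (CHARGE, grasp_fail) → (RETURN, led_on)  ← matches
try low_battery: (CHARGE, low_battery) → (ALIGN, open_gripper)
try target_lost: (CHARGE, target_lost) → (CHARGE, led_on)

grasp_fail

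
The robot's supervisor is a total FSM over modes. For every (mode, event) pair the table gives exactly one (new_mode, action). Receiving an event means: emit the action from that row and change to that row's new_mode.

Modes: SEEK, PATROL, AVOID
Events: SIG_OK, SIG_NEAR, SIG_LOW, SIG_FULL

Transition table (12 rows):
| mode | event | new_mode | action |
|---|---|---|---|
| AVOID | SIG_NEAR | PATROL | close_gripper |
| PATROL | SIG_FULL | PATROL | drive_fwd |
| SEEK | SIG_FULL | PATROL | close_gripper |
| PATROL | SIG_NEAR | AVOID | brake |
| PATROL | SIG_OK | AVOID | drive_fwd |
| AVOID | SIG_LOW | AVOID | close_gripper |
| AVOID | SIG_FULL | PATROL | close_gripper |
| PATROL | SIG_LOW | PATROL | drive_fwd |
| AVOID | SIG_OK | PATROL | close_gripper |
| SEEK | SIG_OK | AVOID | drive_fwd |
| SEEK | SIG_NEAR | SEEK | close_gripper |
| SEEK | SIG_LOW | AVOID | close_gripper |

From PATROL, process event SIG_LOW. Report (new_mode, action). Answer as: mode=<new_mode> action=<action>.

mode=PATROL action=drive_fwd

current mode = PATROL; filter table to that mode:
  (PATROL, SIG_FULL) → (PATROL, drive_fwd)
  (PATROL, SIG_NEAR) → (AVOID, brake)
  (PATROL, SIG_OK) → (AVOID, drive_fwd)
  (PATROL, SIG_LOW) → (PATROL, drive_fwd)  ← event matches
event = SIG_LOW selects (PATROL, drive_fwd)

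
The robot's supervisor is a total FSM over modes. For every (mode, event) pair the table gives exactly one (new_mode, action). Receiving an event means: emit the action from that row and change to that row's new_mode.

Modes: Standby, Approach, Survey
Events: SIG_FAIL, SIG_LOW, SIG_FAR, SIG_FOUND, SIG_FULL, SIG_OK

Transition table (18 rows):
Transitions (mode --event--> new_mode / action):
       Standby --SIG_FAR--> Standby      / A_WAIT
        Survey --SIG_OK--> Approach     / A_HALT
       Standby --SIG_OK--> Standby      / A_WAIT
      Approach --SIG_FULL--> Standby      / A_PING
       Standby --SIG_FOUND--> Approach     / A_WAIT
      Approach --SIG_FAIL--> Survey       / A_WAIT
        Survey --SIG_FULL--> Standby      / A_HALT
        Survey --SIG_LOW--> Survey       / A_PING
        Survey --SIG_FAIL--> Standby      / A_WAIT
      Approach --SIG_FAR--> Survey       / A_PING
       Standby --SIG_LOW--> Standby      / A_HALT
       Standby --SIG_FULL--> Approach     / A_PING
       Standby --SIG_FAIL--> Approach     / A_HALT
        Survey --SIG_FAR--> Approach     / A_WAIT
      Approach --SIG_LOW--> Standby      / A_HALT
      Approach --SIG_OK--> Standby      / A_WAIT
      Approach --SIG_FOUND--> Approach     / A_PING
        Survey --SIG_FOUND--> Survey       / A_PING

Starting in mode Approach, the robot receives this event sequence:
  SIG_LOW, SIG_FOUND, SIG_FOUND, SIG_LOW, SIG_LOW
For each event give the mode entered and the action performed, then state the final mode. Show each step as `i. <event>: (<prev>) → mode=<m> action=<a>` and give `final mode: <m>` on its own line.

1. SIG_LOW: (Approach) → mode=Standby action=A_HALT
2. SIG_FOUND: (Standby) → mode=Approach action=A_WAIT
3. SIG_FOUND: (Approach) → mode=Approach action=A_PING
4. SIG_LOW: (Approach) → mode=Standby action=A_HALT
5. SIG_LOW: (Standby) → mode=Standby action=A_HALT

final mode: Standby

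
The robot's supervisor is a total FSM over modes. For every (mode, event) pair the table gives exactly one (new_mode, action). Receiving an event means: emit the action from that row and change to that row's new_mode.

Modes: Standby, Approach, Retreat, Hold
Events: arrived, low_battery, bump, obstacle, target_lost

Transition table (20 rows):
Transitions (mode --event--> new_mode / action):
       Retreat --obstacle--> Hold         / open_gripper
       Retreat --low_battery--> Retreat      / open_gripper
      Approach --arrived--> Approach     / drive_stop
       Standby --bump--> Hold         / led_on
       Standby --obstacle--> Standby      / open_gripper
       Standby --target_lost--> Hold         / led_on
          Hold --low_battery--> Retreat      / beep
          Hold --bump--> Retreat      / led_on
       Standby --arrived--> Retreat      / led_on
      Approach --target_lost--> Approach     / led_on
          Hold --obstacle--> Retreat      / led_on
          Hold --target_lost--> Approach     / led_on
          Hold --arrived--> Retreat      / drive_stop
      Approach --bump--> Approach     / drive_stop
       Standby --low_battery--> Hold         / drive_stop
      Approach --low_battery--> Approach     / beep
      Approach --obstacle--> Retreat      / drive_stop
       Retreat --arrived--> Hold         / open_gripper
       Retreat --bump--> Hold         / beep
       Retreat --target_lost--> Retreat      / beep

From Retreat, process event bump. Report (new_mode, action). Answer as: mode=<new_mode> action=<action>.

current mode = Retreat; filter table to that mode:
  (Retreat, obstacle) → (Hold, open_gripper)
  (Retreat, low_battery) → (Retreat, open_gripper)
  (Retreat, arrived) → (Hold, open_gripper)
  (Retreat, bump) → (Hold, beep)  ← event matches
  (Retreat, target_lost) → (Retreat, beep)
event = bump selects (Hold, beep)

mode=Hold action=beep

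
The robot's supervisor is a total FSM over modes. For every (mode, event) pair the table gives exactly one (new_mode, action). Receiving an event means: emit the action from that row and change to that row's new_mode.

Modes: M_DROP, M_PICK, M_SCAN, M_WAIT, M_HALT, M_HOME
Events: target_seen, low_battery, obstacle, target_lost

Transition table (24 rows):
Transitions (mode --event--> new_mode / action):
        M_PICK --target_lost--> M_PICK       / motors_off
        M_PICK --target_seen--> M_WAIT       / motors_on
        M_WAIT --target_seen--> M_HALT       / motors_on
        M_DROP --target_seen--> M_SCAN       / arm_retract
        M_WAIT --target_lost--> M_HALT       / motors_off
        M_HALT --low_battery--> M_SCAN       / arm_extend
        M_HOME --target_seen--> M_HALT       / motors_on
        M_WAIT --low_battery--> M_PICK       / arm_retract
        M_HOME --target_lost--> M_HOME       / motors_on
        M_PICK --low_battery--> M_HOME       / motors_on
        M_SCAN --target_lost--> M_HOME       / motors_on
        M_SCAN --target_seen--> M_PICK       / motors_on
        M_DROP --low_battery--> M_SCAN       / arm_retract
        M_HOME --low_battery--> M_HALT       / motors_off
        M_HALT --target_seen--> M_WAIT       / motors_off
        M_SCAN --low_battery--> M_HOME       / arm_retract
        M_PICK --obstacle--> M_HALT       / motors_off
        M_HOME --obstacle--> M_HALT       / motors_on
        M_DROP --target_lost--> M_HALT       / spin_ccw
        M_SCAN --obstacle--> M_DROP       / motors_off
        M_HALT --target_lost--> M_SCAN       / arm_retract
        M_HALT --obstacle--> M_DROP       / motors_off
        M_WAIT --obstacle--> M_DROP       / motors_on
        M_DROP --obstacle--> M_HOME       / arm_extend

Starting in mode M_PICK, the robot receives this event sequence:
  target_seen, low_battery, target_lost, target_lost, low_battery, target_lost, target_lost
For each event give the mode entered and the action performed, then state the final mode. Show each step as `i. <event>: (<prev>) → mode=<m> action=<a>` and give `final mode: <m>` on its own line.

1. target_seen: (M_PICK) → mode=M_WAIT action=motors_on
2. low_battery: (M_WAIT) → mode=M_PICK action=arm_retract
3. target_lost: (M_PICK) → mode=M_PICK action=motors_off
4. target_lost: (M_PICK) → mode=M_PICK action=motors_off
5. low_battery: (M_PICK) → mode=M_HOME action=motors_on
6. target_lost: (M_HOME) → mode=M_HOME action=motors_on
7. target_lost: (M_HOME) → mode=M_HOME action=motors_on

final mode: M_HOME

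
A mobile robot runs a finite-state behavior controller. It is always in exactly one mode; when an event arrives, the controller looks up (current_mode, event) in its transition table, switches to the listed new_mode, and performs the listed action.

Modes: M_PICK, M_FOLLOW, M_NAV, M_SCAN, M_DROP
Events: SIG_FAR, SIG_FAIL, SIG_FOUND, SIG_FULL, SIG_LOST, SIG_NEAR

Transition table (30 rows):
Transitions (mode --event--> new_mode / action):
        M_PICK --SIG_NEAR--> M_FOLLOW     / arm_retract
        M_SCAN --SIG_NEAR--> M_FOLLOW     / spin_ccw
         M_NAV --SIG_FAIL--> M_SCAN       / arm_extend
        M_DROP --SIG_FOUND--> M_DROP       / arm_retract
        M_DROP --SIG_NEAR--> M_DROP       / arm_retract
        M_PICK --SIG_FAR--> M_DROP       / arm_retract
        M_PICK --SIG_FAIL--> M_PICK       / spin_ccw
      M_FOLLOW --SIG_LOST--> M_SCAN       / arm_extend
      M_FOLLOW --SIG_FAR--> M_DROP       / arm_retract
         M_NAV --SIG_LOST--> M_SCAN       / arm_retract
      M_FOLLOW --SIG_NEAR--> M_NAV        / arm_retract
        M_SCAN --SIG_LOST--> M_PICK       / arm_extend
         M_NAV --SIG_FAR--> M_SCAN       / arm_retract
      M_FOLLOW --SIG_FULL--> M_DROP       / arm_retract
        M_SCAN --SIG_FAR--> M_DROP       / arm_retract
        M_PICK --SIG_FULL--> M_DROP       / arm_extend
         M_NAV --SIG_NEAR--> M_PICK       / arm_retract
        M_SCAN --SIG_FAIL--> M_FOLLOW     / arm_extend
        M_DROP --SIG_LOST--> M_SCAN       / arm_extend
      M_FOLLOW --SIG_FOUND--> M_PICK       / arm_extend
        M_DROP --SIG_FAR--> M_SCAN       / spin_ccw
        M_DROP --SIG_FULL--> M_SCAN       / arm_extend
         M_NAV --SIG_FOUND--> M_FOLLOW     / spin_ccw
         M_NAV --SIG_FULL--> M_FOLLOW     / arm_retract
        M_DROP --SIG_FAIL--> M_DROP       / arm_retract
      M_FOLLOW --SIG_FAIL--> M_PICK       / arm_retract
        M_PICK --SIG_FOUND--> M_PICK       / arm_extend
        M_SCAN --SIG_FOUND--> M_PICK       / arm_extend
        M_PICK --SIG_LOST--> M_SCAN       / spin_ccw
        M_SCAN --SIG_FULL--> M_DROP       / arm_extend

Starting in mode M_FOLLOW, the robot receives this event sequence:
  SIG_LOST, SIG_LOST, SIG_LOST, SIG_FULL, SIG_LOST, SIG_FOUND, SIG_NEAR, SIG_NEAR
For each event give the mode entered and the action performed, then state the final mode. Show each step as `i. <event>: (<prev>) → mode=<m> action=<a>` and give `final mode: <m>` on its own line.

final mode: M_NAV

1. SIG_LOST: (M_FOLLOW) → mode=M_SCAN action=arm_extend
2. SIG_LOST: (M_SCAN) → mode=M_PICK action=arm_extend
3. SIG_LOST: (M_PICK) → mode=M_SCAN action=spin_ccw
4. SIG_FULL: (M_SCAN) → mode=M_DROP action=arm_extend
5. SIG_LOST: (M_DROP) → mode=M_SCAN action=arm_extend
6. SIG_FOUND: (M_SCAN) → mode=M_PICK action=arm_extend
7. SIG_NEAR: (M_PICK) → mode=M_FOLLOW action=arm_retract
8. SIG_NEAR: (M_FOLLOW) → mode=M_NAV action=arm_retract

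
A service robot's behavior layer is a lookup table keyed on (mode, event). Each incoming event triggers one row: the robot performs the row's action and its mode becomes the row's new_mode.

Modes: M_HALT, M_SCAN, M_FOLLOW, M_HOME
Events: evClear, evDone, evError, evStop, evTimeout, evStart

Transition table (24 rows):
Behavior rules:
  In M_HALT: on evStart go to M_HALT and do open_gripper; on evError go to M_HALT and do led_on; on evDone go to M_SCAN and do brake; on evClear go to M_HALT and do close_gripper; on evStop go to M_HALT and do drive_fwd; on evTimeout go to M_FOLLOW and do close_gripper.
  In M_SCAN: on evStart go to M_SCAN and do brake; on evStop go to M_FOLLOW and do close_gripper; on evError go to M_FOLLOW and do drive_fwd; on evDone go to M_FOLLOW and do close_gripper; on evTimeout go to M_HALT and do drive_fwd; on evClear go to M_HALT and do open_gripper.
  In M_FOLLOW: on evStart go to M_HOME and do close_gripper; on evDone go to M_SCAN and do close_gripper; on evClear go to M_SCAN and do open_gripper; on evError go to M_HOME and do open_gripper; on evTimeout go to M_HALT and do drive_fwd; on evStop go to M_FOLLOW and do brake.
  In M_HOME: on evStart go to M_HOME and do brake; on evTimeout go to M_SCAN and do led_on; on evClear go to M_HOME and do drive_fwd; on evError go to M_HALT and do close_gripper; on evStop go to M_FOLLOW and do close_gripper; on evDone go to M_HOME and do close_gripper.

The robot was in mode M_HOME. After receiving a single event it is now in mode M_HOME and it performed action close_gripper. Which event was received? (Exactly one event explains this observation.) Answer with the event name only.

evDone

try evClear: (M_HOME, evClear) → (M_HOME, drive_fwd)
try evDone: (M_HOME, evDone) → (M_HOME, close_gripper)  ← matches
try evError: (M_HOME, evError) → (M_HALT, close_gripper)
try evStop: (M_HOME, evStop) → (M_FOLLOW, close_gripper)
try evTimeout: (M_HOME, evTimeout) → (M_SCAN, led_on)
try evStart: (M_HOME, evStart) → (M_HOME, brake)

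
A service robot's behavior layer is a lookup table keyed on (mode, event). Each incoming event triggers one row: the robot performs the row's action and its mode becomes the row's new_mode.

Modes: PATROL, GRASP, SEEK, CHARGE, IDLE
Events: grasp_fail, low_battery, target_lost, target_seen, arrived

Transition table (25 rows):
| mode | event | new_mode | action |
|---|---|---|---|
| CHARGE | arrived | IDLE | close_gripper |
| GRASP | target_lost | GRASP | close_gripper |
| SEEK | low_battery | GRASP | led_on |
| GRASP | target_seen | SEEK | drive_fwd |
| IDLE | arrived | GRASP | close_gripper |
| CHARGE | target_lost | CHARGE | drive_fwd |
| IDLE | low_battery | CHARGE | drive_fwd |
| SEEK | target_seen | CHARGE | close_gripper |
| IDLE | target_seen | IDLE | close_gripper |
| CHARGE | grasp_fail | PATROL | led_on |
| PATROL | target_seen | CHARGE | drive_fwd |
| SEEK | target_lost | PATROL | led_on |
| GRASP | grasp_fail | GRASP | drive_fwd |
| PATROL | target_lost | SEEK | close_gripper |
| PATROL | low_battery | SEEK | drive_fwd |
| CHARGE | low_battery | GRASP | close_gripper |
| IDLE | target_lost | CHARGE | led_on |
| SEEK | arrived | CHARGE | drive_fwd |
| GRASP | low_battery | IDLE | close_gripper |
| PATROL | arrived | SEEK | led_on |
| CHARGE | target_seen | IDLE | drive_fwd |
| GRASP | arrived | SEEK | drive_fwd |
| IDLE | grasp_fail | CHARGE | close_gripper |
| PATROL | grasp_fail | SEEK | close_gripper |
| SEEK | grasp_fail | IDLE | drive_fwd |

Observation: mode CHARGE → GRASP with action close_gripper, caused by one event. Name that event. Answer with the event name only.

try grasp_fail: (CHARGE, grasp_fail) → (PATROL, led_on)
try low_battery: (CHARGE, low_battery) → (GRASP, close_gripper)  ← matches
try target_lost: (CHARGE, target_lost) → (CHARGE, drive_fwd)
try target_seen: (CHARGE, target_seen) → (IDLE, drive_fwd)
try arrived: (CHARGE, arrived) → (IDLE, close_gripper)

low_battery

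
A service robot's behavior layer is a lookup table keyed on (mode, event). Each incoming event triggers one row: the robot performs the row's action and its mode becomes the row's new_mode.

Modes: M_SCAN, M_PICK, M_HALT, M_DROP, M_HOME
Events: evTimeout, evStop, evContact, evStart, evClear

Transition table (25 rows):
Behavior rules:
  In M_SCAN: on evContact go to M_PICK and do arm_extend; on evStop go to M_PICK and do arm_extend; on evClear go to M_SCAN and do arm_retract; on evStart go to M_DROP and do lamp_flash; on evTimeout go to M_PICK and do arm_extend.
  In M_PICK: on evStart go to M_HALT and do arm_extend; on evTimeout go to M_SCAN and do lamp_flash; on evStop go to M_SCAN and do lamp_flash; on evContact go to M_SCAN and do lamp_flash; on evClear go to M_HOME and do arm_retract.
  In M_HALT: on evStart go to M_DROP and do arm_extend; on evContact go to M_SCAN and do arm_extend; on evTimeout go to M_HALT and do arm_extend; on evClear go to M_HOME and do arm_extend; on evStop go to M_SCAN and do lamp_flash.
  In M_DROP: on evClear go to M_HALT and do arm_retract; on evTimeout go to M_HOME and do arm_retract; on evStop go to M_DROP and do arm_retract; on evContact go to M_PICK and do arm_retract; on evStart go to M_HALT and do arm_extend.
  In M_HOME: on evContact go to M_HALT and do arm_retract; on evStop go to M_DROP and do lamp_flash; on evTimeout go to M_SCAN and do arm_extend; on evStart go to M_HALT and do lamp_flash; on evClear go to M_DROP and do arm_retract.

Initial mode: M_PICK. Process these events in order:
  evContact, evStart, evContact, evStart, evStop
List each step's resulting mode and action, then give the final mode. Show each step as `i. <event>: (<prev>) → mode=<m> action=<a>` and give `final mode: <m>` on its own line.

final mode: M_SCAN

1. evContact: (M_PICK) → mode=M_SCAN action=lamp_flash
2. evStart: (M_SCAN) → mode=M_DROP action=lamp_flash
3. evContact: (M_DROP) → mode=M_PICK action=arm_retract
4. evStart: (M_PICK) → mode=M_HALT action=arm_extend
5. evStop: (M_HALT) → mode=M_SCAN action=lamp_flash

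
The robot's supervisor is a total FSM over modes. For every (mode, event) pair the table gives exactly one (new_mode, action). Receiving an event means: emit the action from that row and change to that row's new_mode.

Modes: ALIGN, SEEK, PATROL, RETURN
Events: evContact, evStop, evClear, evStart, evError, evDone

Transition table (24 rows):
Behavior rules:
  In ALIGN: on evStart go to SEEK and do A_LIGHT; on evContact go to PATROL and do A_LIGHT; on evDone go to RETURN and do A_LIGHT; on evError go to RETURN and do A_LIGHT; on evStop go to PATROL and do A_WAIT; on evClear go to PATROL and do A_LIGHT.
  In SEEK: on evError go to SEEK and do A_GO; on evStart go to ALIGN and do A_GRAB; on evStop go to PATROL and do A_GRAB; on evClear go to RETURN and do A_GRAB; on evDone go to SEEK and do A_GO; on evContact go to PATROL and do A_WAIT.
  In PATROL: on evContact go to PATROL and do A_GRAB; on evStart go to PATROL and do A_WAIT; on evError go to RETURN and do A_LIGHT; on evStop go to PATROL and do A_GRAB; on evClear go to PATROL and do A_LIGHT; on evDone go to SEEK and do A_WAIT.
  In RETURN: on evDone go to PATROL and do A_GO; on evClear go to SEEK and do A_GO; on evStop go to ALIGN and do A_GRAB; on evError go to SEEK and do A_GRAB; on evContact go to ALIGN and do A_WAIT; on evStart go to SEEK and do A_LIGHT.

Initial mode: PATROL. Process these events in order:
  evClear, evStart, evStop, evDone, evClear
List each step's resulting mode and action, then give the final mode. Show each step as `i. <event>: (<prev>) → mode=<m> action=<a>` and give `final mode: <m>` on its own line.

1. evClear: (PATROL) → mode=PATROL action=A_LIGHT
2. evStart: (PATROL) → mode=PATROL action=A_WAIT
3. evStop: (PATROL) → mode=PATROL action=A_GRAB
4. evDone: (PATROL) → mode=SEEK action=A_WAIT
5. evClear: (SEEK) → mode=RETURN action=A_GRAB

final mode: RETURN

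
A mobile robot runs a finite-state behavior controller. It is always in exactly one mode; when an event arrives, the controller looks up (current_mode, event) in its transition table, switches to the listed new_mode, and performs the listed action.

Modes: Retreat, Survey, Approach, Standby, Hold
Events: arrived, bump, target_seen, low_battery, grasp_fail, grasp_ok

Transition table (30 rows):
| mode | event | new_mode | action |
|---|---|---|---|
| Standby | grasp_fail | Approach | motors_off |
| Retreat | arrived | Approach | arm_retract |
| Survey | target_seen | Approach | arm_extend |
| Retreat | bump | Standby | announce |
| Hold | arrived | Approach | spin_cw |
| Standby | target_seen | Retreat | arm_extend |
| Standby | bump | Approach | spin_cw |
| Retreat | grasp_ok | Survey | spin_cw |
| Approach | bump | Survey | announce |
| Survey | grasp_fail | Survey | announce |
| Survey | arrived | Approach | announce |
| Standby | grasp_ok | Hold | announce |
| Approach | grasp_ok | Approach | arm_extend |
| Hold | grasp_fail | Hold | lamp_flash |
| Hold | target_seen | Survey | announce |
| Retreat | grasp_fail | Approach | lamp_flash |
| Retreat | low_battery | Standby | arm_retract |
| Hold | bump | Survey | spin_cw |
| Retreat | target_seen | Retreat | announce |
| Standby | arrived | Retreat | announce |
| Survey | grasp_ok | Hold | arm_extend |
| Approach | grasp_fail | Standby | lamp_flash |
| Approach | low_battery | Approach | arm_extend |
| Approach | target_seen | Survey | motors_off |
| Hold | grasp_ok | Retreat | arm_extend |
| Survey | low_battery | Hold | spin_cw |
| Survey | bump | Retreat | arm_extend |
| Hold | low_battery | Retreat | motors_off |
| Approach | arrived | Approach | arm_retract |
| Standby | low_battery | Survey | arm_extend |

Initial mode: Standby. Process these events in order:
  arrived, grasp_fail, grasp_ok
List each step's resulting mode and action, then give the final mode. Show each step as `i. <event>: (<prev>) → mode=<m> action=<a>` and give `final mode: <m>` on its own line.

final mode: Approach

1. arrived: (Standby) → mode=Retreat action=announce
2. grasp_fail: (Retreat) → mode=Approach action=lamp_flash
3. grasp_ok: (Approach) → mode=Approach action=arm_extend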